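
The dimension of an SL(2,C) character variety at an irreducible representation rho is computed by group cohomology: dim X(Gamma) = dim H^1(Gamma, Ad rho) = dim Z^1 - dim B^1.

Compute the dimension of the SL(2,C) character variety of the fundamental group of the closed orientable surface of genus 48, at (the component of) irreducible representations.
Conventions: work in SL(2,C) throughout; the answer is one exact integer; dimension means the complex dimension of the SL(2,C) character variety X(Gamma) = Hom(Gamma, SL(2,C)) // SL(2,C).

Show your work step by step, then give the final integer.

282

pi_1 of the closed genus-48 surface has 96 generators bound by the single product-of-commutators relator.
Unconstrained cocycle data is one sl_2 vector per generator (288 dimensions), cut by the relator condition d_2(z) = 0.
d_2 is surjective at irreducible rho (its cokernel H^2 is dual to H^0 = 0), so dim Z^1 = 288 - 3 = 285.
Coboundaries contribute dim B^1 = 3 (injective at irreducible rho).
Hence dim X = 285 - 3 = 282.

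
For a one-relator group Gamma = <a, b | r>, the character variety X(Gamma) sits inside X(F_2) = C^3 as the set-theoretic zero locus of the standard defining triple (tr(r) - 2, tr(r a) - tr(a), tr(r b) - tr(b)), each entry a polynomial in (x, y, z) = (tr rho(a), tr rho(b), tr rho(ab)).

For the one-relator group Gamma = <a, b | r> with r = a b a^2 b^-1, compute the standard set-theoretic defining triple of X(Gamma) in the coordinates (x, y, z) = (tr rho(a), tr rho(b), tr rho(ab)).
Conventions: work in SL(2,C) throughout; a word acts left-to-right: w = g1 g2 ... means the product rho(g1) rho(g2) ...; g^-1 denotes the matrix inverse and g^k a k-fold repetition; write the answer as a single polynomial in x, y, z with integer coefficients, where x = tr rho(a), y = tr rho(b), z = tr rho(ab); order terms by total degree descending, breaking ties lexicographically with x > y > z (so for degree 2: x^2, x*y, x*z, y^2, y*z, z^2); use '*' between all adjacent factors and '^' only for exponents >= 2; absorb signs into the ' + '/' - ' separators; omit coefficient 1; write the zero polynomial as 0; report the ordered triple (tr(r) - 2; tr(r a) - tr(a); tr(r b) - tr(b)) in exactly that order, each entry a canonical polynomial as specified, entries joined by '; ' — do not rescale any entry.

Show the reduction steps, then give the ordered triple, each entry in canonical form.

x^2*y*z - x*y^2 - x*z^2 + x - 2; x^3*y*z - x^2*y^2 - x^2*z^2 - x + 2; x^2*z - x*y - y - z

tr(b a^2) = tr(a) * tr(b a) - tr(b) = x*z - y
next, tr(a b a^2) = tr(a) * tr(b a^2) - tr(b a) = x^2*z - x*y - z
next, tr(b a b a) = tr(b a) * tr(b a) - tr(1) = z^2 - 2
and tr(b a b) = tr(b) * tr(a b) - tr(a) = y*z - x
tr(a b a^2 b) = tr(a) * tr(b a b a) - tr(b a b) = x*z^2 - y*z - x
tr(a b a^2 b^-1) = tr(a b a^2) * tr(b) - tr(a b a^2 b) = x^2*y*z - x*y^2 - x*z^2 + x
next, tr(a^2 b a^2) = tr(a) * tr(b a^3) - tr(b a^2)   [square of a] = x^3*z - x^2*y - 2*x*z + y
and tr(b^2) = tr(b) * tr(b) - tr(1)   [square of b] = y^2 - 2
tr(b a^2 b) = tr(a) * tr(b^2 a) - tr(b^2)   [square of a] = x*y*z - x^2 - y^2 + 2
next, tr(a^2 b a^2 b) = tr(a) * tr(b a^2 b a) - tr(b a^2 b)   [square of a] = x^2*z^2 - 2*x*y*z + y^2 - 2
next, tr(a b a^2 b^-1 a) = tr(a^2 b a^2) * tr(b) - tr(a^2 b a^2 b)   [inverse elimination on b] = x^3*y*z - x^2*y^2 - x^2*z^2 + 2
assemble the triple (tr(r) - 2; tr(r a) - x; tr(r b) - y)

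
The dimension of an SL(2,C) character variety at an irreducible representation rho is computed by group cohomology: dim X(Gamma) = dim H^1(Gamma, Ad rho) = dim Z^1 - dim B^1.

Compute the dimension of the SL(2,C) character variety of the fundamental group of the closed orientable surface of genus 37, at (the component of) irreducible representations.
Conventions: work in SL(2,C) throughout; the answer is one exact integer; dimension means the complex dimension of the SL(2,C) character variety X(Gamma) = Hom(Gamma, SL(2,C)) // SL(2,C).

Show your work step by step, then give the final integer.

The genus-37 surface group: 2g = 74 generators, one relator prod [a_i, b_i].
A cocycle assigns one sl_2 vector per generator subject to the relator condition d_2(z) = 0: dim of the unconstrained space is 3*2g = 222.
H^2 = coker(d_2) is dual to H^0 = 0 at irreducible rho (Poincare duality), so d_2 is onto: dim Z^1 = 219.
Coboundaries contribute dim B^1 = 3 (injective at irreducible rho).
dim H^1 = 219 - 3 = 216 = dim X.

216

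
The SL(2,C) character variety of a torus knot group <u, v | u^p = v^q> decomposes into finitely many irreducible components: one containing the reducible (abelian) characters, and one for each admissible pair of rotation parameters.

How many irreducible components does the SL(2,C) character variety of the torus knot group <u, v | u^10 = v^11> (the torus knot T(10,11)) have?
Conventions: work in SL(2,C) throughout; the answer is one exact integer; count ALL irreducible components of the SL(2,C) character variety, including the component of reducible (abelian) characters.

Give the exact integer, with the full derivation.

Gamma = < u, v | u^10 = v^11 > (torus knot T(10,11)); the central element u^10 = v^11 acts as +I or -I in any irreducible SL(2,C) representation.
This locks tr(u) to 2*cos(pi*alpha/10), alpha in 1..9, and tr(v) to 2*cos(pi*beta/11), beta in 1..10, on each component of irreducible characters.
The two central values (-1)^alpha I and (-1)^beta I must be the same matrix, so alpha and beta share a parity.
count pairs: odd alpha (5 choices) x odd beta (5), plus even alpha (4) x even beta (5): 5*5 + 4*5 = 45.
components with irreducible characters: 45; plus the single component of reducible (abelian) characters: total 46.

46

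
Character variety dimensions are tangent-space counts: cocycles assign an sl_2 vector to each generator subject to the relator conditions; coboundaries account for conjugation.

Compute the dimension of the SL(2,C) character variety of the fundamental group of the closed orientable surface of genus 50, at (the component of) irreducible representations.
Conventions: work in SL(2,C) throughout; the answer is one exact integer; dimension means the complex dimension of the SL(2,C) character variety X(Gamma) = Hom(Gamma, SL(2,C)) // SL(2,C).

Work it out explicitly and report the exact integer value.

Gamma = pi_1(Sigma_50) = < a_1, b_1, ..., a_50, b_50 | prod [a_i, b_i] > has 2g = 100 generators and 1 relator.
A cocycle assigns one sl_2 vector per generator subject to the relator condition d_2(z) = 0: dim of the unconstrained space is 3*2g = 300.
d_2 is surjective at irreducible rho (its cokernel H^2 is dual to H^0 = 0), so dim Z^1 = 300 - 3 = 297.
Coboundaries contribute dim B^1 = 3 (injective at irreducible rho).
dim H^1 = 297 - 3 = 294 = dim X.

294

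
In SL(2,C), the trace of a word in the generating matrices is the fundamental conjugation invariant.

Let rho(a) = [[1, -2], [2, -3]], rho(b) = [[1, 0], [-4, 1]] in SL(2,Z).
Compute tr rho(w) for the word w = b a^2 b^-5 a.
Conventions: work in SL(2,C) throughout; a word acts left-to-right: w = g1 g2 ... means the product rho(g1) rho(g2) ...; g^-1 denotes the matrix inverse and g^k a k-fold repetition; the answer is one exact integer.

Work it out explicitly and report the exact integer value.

rho(b) = [[1, 0], [-4, 1]]
... * rho(a) = [[1, -2], [2, -3]]  ->  [[1, -2], [-2, 5]]
... * rho(a) = [[1, -2], [2, -3]]  ->  [[-3, 4], [8, -11]]
... * rho(b^-1) = [[1, 0], [4, 1]]  ->  [[13, 4], [-36, -11]]
... * rho(b^-1) = [[1, 0], [4, 1]]  ->  [[29, 4], [-80, -11]]
... * rho(b^-1) = [[1, 0], [4, 1]]  ->  [[45, 4], [-124, -11]]
... * rho(b^-1) = [[1, 0], [4, 1]]  ->  [[61, 4], [-168, -11]]
... * rho(b^-1) = [[1, 0], [4, 1]]  ->  [[77, 4], [-212, -11]]
... * rho(a) = [[1, -2], [2, -3]]  ->  [[85, -166], [-234, 457]]
tr = 85 + 457 = 542

542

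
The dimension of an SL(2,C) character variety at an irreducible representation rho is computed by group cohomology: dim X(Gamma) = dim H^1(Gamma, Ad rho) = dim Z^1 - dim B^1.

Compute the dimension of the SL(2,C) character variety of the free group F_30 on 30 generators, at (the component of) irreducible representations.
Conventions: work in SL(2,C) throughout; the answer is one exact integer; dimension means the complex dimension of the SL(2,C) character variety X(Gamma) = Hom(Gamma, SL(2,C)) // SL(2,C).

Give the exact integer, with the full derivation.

87

Here Gamma is free of rank 30 — no relator constrains a cocycle.
So Z^1 = (sl_2)^30 in full: dim Z^1 = 90.
Irreducibility makes the coboundary map sl_2 -> Z^1 injective (trivial centralizer), so dim B^1 = 3.
Therefore dim X = 90 - 3 = 87.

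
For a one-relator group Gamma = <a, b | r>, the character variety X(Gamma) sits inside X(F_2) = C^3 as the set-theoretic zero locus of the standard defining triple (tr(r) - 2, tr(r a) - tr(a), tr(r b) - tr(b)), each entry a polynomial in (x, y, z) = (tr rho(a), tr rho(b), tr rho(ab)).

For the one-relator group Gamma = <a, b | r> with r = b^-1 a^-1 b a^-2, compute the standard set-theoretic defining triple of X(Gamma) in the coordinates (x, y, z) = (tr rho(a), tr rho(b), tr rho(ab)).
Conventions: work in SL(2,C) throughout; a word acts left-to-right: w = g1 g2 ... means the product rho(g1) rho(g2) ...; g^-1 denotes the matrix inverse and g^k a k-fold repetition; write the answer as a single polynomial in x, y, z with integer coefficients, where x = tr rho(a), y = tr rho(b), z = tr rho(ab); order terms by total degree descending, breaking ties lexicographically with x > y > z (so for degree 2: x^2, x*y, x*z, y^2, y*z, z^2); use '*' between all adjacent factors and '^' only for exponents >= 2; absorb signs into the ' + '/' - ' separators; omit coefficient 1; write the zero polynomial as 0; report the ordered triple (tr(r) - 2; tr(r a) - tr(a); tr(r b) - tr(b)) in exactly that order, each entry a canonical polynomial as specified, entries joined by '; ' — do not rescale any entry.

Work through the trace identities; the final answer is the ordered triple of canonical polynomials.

x^2*y*z - x*y^2 - x*z^2 + x - 2; x*y*z - y^2 - z^2 - x + 2; x^3*y - x^2*z - 2*x*y - y + z

reduce: tr(a^-1) = tr(a) = x
tr(b a b) = tr(b) * tr(a b) - tr(a)   [square of b] = y*z - x
reduce: tr(b a b a) = tr(a b) * tr(a b) - tr(1)   [split at a repeated a] = z^2 - 2
tr(a b a^-1 b) = tr(b a b) * tr(a) - tr(b a b a)   [inverse elimination on a] = x*y*z - x^2 - z^2 + 2
so tr(b a^-1 b^-1 a) = tr(a b a^-1) * tr(b) - tr(a b a^-1 b)   [inverse elimination on b] = -x*y*z + x^2 + y^2 + z^2 - 2
tr(a^-1 b^-1 a^-1 b) = tr(b a^-1 b^-1) * tr(a) - tr(b a^-1 b^-1 a)   [inverse elimination on a] = x*y*z - y^2 - z^2 + 2
tr(b^-1 a^-1 b a^-2) = tr(a^-1 b^-1 a^-1 b) * tr(a) - tr(a^-1 b^-1 a^-1 b a)   [inverse elimination on a] = x^2*y*z - x*y^2 - x*z^2 + x
reduce: tr(b a^-1) = tr(b) * tr(a) - tr(b a)  (eliminate a^-1) = x*y - z
tr(a^-2 b) = tr(b a^-1) * tr(a) - tr(b)  (eliminate a^-1) = x^2*y - x*z - y
tr(a^-1 b a^-2) = tr(a^-2 b) * tr(a) - tr(a^-2 b a)  (eliminate a^-1) = x^3*y - x^2*z - 2*x*y + z
assemble the triple (tr(r) - 2; tr(r a) - x; tr(r b) - y)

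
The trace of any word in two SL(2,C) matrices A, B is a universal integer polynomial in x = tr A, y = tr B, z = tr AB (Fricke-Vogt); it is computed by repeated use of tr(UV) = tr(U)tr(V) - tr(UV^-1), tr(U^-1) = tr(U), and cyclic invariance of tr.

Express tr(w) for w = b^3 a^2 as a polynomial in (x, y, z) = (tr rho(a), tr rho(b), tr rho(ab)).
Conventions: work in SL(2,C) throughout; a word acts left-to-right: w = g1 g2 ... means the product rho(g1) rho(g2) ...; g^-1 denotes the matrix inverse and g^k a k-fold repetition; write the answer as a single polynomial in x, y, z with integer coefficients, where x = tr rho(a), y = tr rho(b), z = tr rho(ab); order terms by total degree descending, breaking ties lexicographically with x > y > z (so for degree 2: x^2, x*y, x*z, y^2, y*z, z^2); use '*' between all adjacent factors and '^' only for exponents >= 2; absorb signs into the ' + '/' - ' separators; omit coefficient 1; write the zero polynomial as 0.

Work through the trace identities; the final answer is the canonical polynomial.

x*y^2*z - x^2*y - y^3 - x*z + 3*y

trace(b^2 a) = trace(b) trace(a b) - trace(a) = y*z - x
and trace(b^2) = trace(b) trace(b) - trace(1) = y^2 - 2
trace(a^2 b^2) = trace(a) trace(b^2 a) - trace(b^2) = x*y*z - x^2 - y^2 + 2
and trace(a^2 b) = trace(a) trace(b a) - trace(b) = x*z - y
trace(b^3 a^2) = trace(b) trace(a^2 b^2) - trace(a^2 b) = x*y^2*z - x^2*y - y^3 - x*z + 3*y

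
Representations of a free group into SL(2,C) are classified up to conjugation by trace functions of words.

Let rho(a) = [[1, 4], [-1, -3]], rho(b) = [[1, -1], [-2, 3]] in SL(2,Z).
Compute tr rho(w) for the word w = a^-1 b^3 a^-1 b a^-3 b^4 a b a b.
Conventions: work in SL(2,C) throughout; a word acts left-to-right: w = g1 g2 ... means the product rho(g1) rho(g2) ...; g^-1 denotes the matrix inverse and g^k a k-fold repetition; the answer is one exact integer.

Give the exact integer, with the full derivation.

286833160

rho(a^-1) = [[-3, -4], [1, 1]]
... * rho(b) = [[1, -1], [-2, 3]]  ->  [[5, -9], [-1, 2]]
... * rho(b) = [[1, -1], [-2, 3]]  ->  [[23, -32], [-5, 7]]
... * rho(b) = [[1, -1], [-2, 3]]  ->  [[87, -119], [-19, 26]]
... * rho(a^-1) = [[-3, -4], [1, 1]]  ->  [[-380, -467], [83, 102]]
... * rho(b) = [[1, -1], [-2, 3]]  ->  [[554, -1021], [-121, 223]]
... * rho(a^-1) = [[-3, -4], [1, 1]]  ->  [[-2683, -3237], [586, 707]]
... * rho(a^-1) = [[-3, -4], [1, 1]]  ->  [[4812, 7495], [-1051, -1637]]
... * rho(a^-1) = [[-3, -4], [1, 1]]  ->  [[-6941, -11753], [1516, 2567]]
... * rho(b) = [[1, -1], [-2, 3]]  ->  [[16565, -28318], [-3618, 6185]]
... * rho(b) = [[1, -1], [-2, 3]]  ->  [[73201, -101519], [-15988, 22173]]
... * rho(b) = [[1, -1], [-2, 3]]  ->  [[276239, -377758], [-60334, 82507]]
... * rho(b) = [[1, -1], [-2, 3]]  ->  [[1031755, -1409513], [-225348, 307855]]
... * rho(a) = [[1, 4], [-1, -3]]  ->  [[2441268, 8355559], [-533203, -1824957]]
... * rho(b) = [[1, -1], [-2, 3]]  ->  [[-14269850, 22625409], [3116711, -4941668]]
... * rho(a) = [[1, 4], [-1, -3]]  ->  [[-36895259, -124955627], [8058379, 27291848]]
... * rho(b) = [[1, -1], [-2, 3]]  ->  [[213015995, -337971622], [-46525317, 73817165]]
tr = 213015995 + 73817165 = 286833160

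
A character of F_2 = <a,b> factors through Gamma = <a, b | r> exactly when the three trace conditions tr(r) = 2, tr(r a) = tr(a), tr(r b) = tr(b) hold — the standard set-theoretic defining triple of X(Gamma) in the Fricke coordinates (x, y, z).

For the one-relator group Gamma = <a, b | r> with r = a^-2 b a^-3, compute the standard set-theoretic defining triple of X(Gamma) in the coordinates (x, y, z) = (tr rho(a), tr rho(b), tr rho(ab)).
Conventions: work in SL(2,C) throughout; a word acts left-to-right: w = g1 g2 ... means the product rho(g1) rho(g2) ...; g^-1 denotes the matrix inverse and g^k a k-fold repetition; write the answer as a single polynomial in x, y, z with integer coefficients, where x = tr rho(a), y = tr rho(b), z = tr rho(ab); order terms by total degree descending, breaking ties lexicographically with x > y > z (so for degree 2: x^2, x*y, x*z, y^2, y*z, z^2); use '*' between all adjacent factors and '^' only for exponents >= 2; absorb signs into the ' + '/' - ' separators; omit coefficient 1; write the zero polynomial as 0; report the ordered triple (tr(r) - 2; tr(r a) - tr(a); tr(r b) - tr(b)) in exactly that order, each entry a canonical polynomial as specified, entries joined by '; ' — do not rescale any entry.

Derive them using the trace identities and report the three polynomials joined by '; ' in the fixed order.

x^5*y - x^4*z - 4*x^3*y + 3*x^2*z + 3*x*y - z - 2; x^4*y - x^3*z - 3*x^2*y + 2*x*z - x + y; x^5*y^2 - 2*x^4*y*z - 3*x^3*y^2 + x^3*z^2 + 4*x^2*y*z + 2*x*y^2 - x*z^2 - y*z - x - y

tr(b a^-1) = tr(b) tr(a) - tr(b a)   [inverse elimination on a] = x*y - z
tr(a^-2 b) = tr(b a^-1) tr(a) - tr(b)   [inverse elimination on a] = x^2*y - x*z - y
tr(a^-2 b a^-1) = tr(a^-2 b) tr(a) - tr(a^-2 b a)   [inverse elimination on a] = x^3*y - x^2*z - 2*x*y + z
apply: tr(a^-3 b a^-1) = tr(a^-2 b a^-1) tr(a) - tr(a^-2 b)   [inverse elimination on a] = x^4*y - x^3*z - 3*x^2*y + 2*x*z + y
tr(a^-2 b a^-3) = tr(a^-3 b a^-1) tr(a) - tr(a^-3 b)   [inverse elimination on a] = x^5*y - x^4*z - 4*x^3*y + 3*x^2*z + 3*x*y - z
tr(b^2) = tr(b) tr(b) - tr(1) = y^2 - 2
tr(b^2 a) = tr(b) tr(a b) - tr(a) = y*z - x
tr(b a^-1 b) = tr(b^2) tr(a) - tr(b^2 a) = x*y^2 - y*z - x
tr(b a b a) = tr(a b) tr(a b) - tr(1) = z^2 - 2
tr(b a^-1 b a) = tr(b a b) tr(a) - tr(b a b a) = x*y*z - x^2 - z^2 + 2
tr(a^-1 b a^-1 b) = tr(b a^-1 b) tr(a) - tr(b a^-1 b a) = x^2*y^2 - 2*x*y*z + z^2 - 2
use: tr(b a^-2 b a^-1) = tr(a^-1 b a^-1 b) tr(a) - tr(a^-1 b a^-1 b a) = x^3*y^2 - 2*x^2*y*z - x*y^2 + x*z^2 + y*z - x
tr(b a^-2 b) = tr(a^-1 b^2) tr(a) - tr(a^-1 b^2 a) = x^2*y^2 - x*y*z - x^2 - y^2 + 2
use: tr(a^-2 b a^-2 b) = tr(b a^-2 b a^-1) tr(a) - tr(b a^-2 b) = x^4*y^2 - 2*x^3*y*z - 2*x^2*y^2 + x^2*z^2 + 2*x*y*z + y^2 - 2
tr(a^-2 b a^-3 b) = tr(a^-2 b a^-2 b) tr(a) - tr(a^-2 b a^-2 b a) = x^5*y^2 - 2*x^4*y*z - 3*x^3*y^2 + x^3*z^2 + 4*x^2*y*z + 2*x*y^2 - x*z^2 - y*z - x
assemble the triple (tr(r) - 2; tr(r a) - x; tr(r b) - y)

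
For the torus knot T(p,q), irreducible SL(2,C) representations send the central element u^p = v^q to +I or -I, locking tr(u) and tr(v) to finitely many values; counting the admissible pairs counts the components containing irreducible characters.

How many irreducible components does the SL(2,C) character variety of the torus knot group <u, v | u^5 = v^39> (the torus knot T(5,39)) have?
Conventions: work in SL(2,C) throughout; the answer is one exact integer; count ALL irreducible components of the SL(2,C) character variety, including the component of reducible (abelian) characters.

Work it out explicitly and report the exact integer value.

Gamma = < u, v | u^5 = v^39 > (torus knot T(5,39)); the central element u^5 = v^39 acts as +I or -I in any irreducible SL(2,C) representation.
On an irreducible component, tr(u) is locked at 2*cos(pi*alpha/5) for some alpha in 1..4, and tr(v) at 2*cos(pi*beta/39) for some beta in 1..38.
u^5 = (-1)^alpha I and v^39 = (-1)^beta I must agree, so alpha and beta have equal parity.
Enumerate parity-matched pairs: 2*19 odd-odd plus 2*19 even-even gives 76.
That is 76 components of irreducible characters, and with the reducible (abelian) component the total is 77.

77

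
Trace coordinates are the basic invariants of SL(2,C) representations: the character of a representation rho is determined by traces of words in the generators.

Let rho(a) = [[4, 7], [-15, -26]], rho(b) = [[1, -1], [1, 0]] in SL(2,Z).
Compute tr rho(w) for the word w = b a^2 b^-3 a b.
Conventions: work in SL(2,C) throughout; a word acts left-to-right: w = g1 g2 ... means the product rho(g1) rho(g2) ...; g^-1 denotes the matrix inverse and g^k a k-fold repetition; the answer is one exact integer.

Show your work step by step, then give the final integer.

rho(b) = [[1, -1], [1, 0]]
... * rho(a) = [[4, 7], [-15, -26]]  ->  [[19, 33], [4, 7]]
... * rho(a) = [[4, 7], [-15, -26]]  ->  [[-419, -725], [-89, -154]]
... * rho(b^-1) = [[0, 1], [-1, 1]]  ->  [[725, -1144], [154, -243]]
... * rho(b^-1) = [[0, 1], [-1, 1]]  ->  [[1144, -419], [243, -89]]
... * rho(b^-1) = [[0, 1], [-1, 1]]  ->  [[419, 725], [89, 154]]
... * rho(a) = [[4, 7], [-15, -26]]  ->  [[-9199, -15917], [-1954, -3381]]
... * rho(b) = [[1, -1], [1, 0]]  ->  [[-25116, 9199], [-5335, 1954]]
tr = -25116 + 1954 = -23162

-23162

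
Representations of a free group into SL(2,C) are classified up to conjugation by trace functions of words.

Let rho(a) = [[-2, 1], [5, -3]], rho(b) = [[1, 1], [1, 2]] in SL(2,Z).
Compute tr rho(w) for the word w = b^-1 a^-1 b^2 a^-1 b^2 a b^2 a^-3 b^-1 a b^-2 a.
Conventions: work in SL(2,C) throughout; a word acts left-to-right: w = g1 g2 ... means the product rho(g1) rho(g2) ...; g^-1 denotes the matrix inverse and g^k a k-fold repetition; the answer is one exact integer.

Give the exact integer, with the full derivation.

-1229413

rho(b^-1) = [[2, -1], [-1, 1]]
... * rho(a^-1) = [[-3, -1], [-5, -2]]  ->  [[-1, 0], [-2, -1]]
... * rho(b) = [[1, 1], [1, 2]]  ->  [[-1, -1], [-3, -4]]
... * rho(b) = [[1, 1], [1, 2]]  ->  [[-2, -3], [-7, -11]]
... * rho(a^-1) = [[-3, -1], [-5, -2]]  ->  [[21, 8], [76, 29]]
... * rho(b) = [[1, 1], [1, 2]]  ->  [[29, 37], [105, 134]]
... * rho(b) = [[1, 1], [1, 2]]  ->  [[66, 103], [239, 373]]
... * rho(a) = [[-2, 1], [5, -3]]  ->  [[383, -243], [1387, -880]]
... * rho(b) = [[1, 1], [1, 2]]  ->  [[140, -103], [507, -373]]
... * rho(b) = [[1, 1], [1, 2]]  ->  [[37, -66], [134, -239]]
... * rho(a^-1) = [[-3, -1], [-5, -2]]  ->  [[219, 95], [793, 344]]
... * rho(a^-1) = [[-3, -1], [-5, -2]]  ->  [[-1132, -409], [-4099, -1481]]
... * rho(a^-1) = [[-3, -1], [-5, -2]]  ->  [[5441, 1950], [19702, 7061]]
... * rho(b^-1) = [[2, -1], [-1, 1]]  ->  [[8932, -3491], [32343, -12641]]
... * rho(a) = [[-2, 1], [5, -3]]  ->  [[-35319, 19405], [-127891, 70266]]
... * rho(b^-1) = [[2, -1], [-1, 1]]  ->  [[-90043, 54724], [-326048, 198157]]
... * rho(b^-1) = [[2, -1], [-1, 1]]  ->  [[-234810, 144767], [-850253, 524205]]
... * rho(a) = [[-2, 1], [5, -3]]  ->  [[1193455, -669111], [4321531, -2422868]]
tr = 1193455 + -2422868 = -1229413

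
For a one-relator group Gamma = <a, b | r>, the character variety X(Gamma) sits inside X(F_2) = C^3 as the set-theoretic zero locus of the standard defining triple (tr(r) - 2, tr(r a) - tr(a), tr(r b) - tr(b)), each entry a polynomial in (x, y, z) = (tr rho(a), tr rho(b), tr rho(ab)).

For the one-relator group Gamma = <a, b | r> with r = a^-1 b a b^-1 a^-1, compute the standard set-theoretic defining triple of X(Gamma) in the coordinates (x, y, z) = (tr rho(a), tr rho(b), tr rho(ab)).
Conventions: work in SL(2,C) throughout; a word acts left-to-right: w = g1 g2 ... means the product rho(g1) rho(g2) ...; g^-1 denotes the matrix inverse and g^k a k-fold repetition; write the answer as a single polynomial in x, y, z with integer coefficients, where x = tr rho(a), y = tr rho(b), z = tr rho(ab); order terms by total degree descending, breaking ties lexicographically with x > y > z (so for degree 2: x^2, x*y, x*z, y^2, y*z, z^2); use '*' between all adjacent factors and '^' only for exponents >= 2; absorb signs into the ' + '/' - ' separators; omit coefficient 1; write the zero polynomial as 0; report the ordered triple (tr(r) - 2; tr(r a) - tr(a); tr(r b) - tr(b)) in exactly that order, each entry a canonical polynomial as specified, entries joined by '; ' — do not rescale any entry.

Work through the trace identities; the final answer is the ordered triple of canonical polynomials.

trace(a b a) = trace(a) trace(b a) - trace(b)   [square of a] = x*z - y
trace(a b a b) = trace(b a) trace(b a) - trace(1)   [split at a repeated b] = z^2 - 2
next, trace(b a b^-1 a) = trace(a b a) trace(b) - trace(a b a b)   [inverse elimination on b] = x*y*z - y^2 - z^2 + 2
and trace(b a b^-1 a^-1) = trace(b a b^-1) trace(a) - trace(b a b^-1 a)   [inverse elimination on a] = -x*y*z + x^2 + y^2 + z^2 - 2
next, trace(a^-1 b a b^-1 a^-1) = trace(b a b^-1 a^-1) trace(a) - trace(b a b^-1)   [inverse elimination on a] = -x^2*y*z + x^3 + x*y^2 + x*z^2 - 3*x
trace(b^2) = trace(b) trace(b) - trace(1) = y^2 - 2
next, trace(a b^2) = trace(b) trace(a b) - trace(a) = y*z - x
trace(b^2 a b) = trace(b) trace(a b^2) - trace(a b) = y^2*z - x*y - z
next, trace(b^2 a b a) = trace(b) trace(a b a b) - trace(a b a) = y*z^2 - x*z - y
and trace(a^-1 b^2 a b) = trace(b^2 a b) trace(a) - trace(b^2 a b a) = x*y^2*z - x^2*y - y*z^2 + y
trace(b a b^-1 a^-1 b) = trace(a^-1 b^2 a) trace(b) - trace(a^-1 b^2 a b) = -x*y^2*z + x^2*y + y^3 + y*z^2 - 3*y
next, trace(a b a b a) = trace(a) trace(b a b a) - trace(b a b) = x*z^2 - y*z - x
trace(a b a b a b) = trace(a b a b) trace(a b) - trace(b a) = z^3 - 3*z
trace(b a b a b^-1 a) = trace(a b a b a) trace(b) - trace(a b a b a b) = x*y*z^2 - y^2*z - z^3 - x*y + 3*z
trace(b a b^-1 a^-1 b a) = trace(b a b a b^-1) trace(a) - trace(b a b a b^-1 a) = -x*y*z^2 + x^2*z + y^2*z + z^3 - 3*z
next, trace(a^-1 b a b^-1 a^-1 b) = trace(b a b^-1 a^-1 b) trace(a) - trace(b a b^-1 a^-1 b a) = -x^2*y^2*z + x^3*y + x*y^3 + 2*x*y*z^2 - x^2*z - y^2*z - z^3 - 3*x*y + 3*z
assemble the triple (trace(r) - 2; trace(r a) - x; trace(r b) - y)

-x^2*y*z + x^3 + x*y^2 + x*z^2 - 3*x - 2; -x*y*z + x^2 + y^2 + z^2 - x - 2; -x^2*y^2*z + x^3*y + x*y^3 + 2*x*y*z^2 - x^2*z - y^2*z - z^3 - 3*x*y - y + 3*z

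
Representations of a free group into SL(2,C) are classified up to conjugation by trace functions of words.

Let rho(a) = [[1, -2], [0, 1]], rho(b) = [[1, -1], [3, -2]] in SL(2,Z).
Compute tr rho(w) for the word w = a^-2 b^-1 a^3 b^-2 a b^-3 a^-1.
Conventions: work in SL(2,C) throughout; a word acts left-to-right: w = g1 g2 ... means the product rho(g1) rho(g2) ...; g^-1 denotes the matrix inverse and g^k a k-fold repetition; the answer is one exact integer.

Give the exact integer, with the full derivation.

218

rho(a^-1) = [[1, 2], [0, 1]]
... * rho(a^-1) = [[1, 2], [0, 1]]  ->  [[1, 4], [0, 1]]
... * rho(b^-1) = [[-2, 1], [-3, 1]]  ->  [[-14, 5], [-3, 1]]
... * rho(a) = [[1, -2], [0, 1]]  ->  [[-14, 33], [-3, 7]]
... * rho(a) = [[1, -2], [0, 1]]  ->  [[-14, 61], [-3, 13]]
... * rho(a) = [[1, -2], [0, 1]]  ->  [[-14, 89], [-3, 19]]
... * rho(b^-1) = [[-2, 1], [-3, 1]]  ->  [[-239, 75], [-51, 16]]
... * rho(b^-1) = [[-2, 1], [-3, 1]]  ->  [[253, -164], [54, -35]]
... * rho(a) = [[1, -2], [0, 1]]  ->  [[253, -670], [54, -143]]
... * rho(b^-1) = [[-2, 1], [-3, 1]]  ->  [[1504, -417], [321, -89]]
... * rho(b^-1) = [[-2, 1], [-3, 1]]  ->  [[-1757, 1087], [-375, 232]]
... * rho(b^-1) = [[-2, 1], [-3, 1]]  ->  [[253, -670], [54, -143]]
... * rho(a^-1) = [[1, 2], [0, 1]]  ->  [[253, -164], [54, -35]]
tr = 253 + -35 = 218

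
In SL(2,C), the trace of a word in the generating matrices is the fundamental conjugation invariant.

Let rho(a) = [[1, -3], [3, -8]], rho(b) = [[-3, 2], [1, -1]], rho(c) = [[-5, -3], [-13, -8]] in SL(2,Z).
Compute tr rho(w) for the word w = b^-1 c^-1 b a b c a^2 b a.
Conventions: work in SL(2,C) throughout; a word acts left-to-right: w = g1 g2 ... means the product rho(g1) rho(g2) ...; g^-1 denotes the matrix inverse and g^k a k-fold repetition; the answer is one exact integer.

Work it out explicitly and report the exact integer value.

1138082

rho(b^-1) = [[-1, -2], [-1, -3]]
... * rho(c^-1) = [[-8, 3], [13, -5]]  ->  [[-18, 7], [-31, 12]]
... * rho(b) = [[-3, 2], [1, -1]]  ->  [[61, -43], [105, -74]]
... * rho(a) = [[1, -3], [3, -8]]  ->  [[-68, 161], [-117, 277]]
... * rho(b) = [[-3, 2], [1, -1]]  ->  [[365, -297], [628, -511]]
... * rho(c) = [[-5, -3], [-13, -8]]  ->  [[2036, 1281], [3503, 2204]]
... * rho(a) = [[1, -3], [3, -8]]  ->  [[5879, -16356], [10115, -28141]]
... * rho(a) = [[1, -3], [3, -8]]  ->  [[-43189, 113211], [-74308, 194783]]
... * rho(b) = [[-3, 2], [1, -1]]  ->  [[242778, -199589], [417707, -343399]]
... * rho(a) = [[1, -3], [3, -8]]  ->  [[-355989, 868378], [-612490, 1494071]]
tr = -355989 + 1494071 = 1138082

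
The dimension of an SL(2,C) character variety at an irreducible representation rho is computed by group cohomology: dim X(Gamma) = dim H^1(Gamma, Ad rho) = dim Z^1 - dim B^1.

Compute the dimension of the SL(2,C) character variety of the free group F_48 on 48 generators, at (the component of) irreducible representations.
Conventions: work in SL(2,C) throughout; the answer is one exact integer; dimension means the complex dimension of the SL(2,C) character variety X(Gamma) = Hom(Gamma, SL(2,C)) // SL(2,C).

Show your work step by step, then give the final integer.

Here Gamma is free of rank 48 — no relator constrains a cocycle.
Z^1(Gamma, Ad rho) = (sl_2)^48: a cocycle is a free choice of one sl_2 vector per generator, so dim Z^1 = 3*48 = 144.
Irreducibility makes the coboundary map sl_2 -> Z^1 injective (trivial centralizer), so dim B^1 = 3.
dim X = dim H^1 = dim Z^1 - dim B^1 = 144 - 3 = 141.

141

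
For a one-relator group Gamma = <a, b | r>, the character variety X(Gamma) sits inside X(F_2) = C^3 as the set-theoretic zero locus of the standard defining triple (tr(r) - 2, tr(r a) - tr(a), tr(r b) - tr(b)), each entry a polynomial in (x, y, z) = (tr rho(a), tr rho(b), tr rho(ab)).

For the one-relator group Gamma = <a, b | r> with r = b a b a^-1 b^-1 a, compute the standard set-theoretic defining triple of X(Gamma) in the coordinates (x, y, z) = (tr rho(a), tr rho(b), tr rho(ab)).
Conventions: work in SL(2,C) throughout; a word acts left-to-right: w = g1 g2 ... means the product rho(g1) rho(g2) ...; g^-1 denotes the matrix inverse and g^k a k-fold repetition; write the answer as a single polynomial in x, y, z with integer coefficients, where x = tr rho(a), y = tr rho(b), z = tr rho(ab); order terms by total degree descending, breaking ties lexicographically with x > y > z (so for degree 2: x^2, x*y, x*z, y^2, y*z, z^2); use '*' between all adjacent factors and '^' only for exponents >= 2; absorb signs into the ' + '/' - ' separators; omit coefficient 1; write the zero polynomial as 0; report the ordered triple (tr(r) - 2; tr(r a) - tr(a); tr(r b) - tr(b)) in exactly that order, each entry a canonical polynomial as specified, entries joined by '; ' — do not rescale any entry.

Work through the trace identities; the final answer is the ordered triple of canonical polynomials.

-x*y*z^2 + x^2*z + y^2*z + z^3 - 3*z - 2; -x^2*y*z^2 + x^3*z + x*y^2*z + x*z^3 - 3*x*z - x - y; -x*y^2*z^2 + 2*x^2*y*z + y^3*z + y*z^3 - x^3 - x*y^2 - x*z^2 - 3*y*z + 3*x - y

trace(b a b) = trace(b) trace(a b) - trace(a)   [square of b] = y*z - x
trace(a b a b) = trace(a b) trace(a b) - trace(1)   [split at a repeated a] = z^2 - 2
trace(a b a) = trace(a) trace(b a) - trace(b)   [square of a] = x*z - y
trace(b a b a b) = trace(b) trace(a b a b) - trace(a b a)   [square of b] = y*z^2 - x*z - y
trace(b a b a b a) = trace(b a b a) trace(b a) - trace(a b)   [split at a repeated b] = z^3 - 3*z
trace(a b a b a^-1 b) = trace(b a b a b) trace(a) - trace(b a b a b a)   [inverse elimination on a] = x*y*z^2 - x^2*z - z^3 - x*y + 3*z
trace(b a b a^-1 b^-1 a) = trace(a b a b a^-1) trace(b) - trace(a b a b a^-1 b)   [inverse elimination on b] = -x*y*z^2 + x^2*z + y^2*z + z^3 - 3*z
trace(a^2 b a b) = trace(a) trace(b a b a) - trace(b a b) = x*z^2 - y*z - x
trace(a^2 b a) = trace(a) trace(a b a) - trace(a b) = x^2*z - x*y - z
trace(b a^2 b a b) = trace(b) trace(a^2 b a b) - trace(a^2 b a) = x*y*z^2 - x^2*z - y^2*z + z
trace(b a^2 b a b a) = trace(a) trace(b a b a b a) - trace(b a b a b) = x*z^3 - y*z^2 - 2*x*z + y
trace(a^2 b a b a^-1 b) = trace(b a^2 b a b) trace(a) - trace(b a^2 b a b a) = x^2*y*z^2 - x^3*z - x*y^2*z - x*z^3 + y*z^2 + 3*x*z - y
trace(b a b a^-1 b^-1 a^2) = trace(a^2 b a b a^-1) trace(b) - trace(a^2 b a b a^-1 b) = -x^2*y*z^2 + x^3*z + x*y^2*z + x*z^3 - 3*x*z - y
trace(b^2 a b) = trace(b) trace(b a b) - trace(b a)  (reduce the b square) = y^2*z - x*y - z
trace(a^2) = trace(a) trace(a) - trace(1)  (reduce the a square) = x^2 - 2
trace(a b^2 a) = trace(b) trace(a^2 b) - trace(a^2)  (reduce the b square) = x*y*z - x^2 - y^2 + 2
trace(b a b^2 a b) = trace(b) trace(a b^2 a b) - trace(a b^2 a)  (reduce the b square) = y^2*z^2 - 2*x*y*z + x^2 - 2
trace(b a b^2 a b a) = trace(b) trace(a b a b a b) - trace(a b a b a)  (reduce the b square) = y*z^3 - x*z^2 - 2*y*z + x
trace(a b^2 a b a^-1 b) = trace(b a b^2 a b) trace(a) - trace(b a b^2 a b a)  (eliminate a^-1) = x*y^2*z^2 - 2*x^2*y*z - y*z^3 + x^3 + x*z^2 + 2*y*z - 3*x
trace(b a b a^-1 b^-1 a b) = trace(a b^2 a b a^-1) trace(b) - trace(a b^2 a b a^-1 b)  (eliminate b^-1) = -x*y^2*z^2 + 2*x^2*y*z + y^3*z + y*z^3 - x^3 - x*y^2 - x*z^2 - 3*y*z + 3*x
assemble the triple (trace(r) - 2; trace(r a) - x; trace(r b) - y)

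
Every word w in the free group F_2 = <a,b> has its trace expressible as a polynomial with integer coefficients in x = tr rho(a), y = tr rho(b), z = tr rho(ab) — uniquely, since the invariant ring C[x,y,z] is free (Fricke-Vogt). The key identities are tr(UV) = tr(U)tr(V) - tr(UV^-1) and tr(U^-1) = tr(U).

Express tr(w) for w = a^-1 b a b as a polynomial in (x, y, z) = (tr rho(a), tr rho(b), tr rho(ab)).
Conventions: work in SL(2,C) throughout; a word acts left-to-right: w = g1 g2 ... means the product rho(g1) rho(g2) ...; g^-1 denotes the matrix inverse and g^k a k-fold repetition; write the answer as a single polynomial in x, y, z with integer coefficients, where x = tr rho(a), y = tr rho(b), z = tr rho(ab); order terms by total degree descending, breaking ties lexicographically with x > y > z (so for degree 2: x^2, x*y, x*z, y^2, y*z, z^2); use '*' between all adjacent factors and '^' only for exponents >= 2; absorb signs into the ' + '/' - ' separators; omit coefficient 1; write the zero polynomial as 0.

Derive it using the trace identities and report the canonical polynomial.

trace(b a b) = trace(b) trace(a b) - trace(a)  (reduce the b square) = y*z - x
and trace(b a b a) = trace(b a) trace(b a) - trace(1)  (split on b) = z^2 - 2
trace(a^-1 b a b) = trace(b a b) trace(a) - trace(b a b a)  (eliminate a^-1) = x*y*z - x^2 - z^2 + 2

x*y*z - x^2 - z^2 + 2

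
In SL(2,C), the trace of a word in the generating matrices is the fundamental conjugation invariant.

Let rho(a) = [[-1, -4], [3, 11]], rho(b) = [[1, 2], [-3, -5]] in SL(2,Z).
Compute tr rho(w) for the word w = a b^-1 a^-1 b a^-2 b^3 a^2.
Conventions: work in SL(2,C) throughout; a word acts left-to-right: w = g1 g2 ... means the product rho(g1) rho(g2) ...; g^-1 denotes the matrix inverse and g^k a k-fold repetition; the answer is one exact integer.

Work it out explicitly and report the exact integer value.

rho(a) = [[-1, -4], [3, 11]]
... * rho(b^-1) = [[-5, -2], [3, 1]]  ->  [[-7, -2], [18, 5]]
... * rho(a^-1) = [[11, 4], [-3, -1]]  ->  [[-71, -26], [183, 67]]
... * rho(b) = [[1, 2], [-3, -5]]  ->  [[7, -12], [-18, 31]]
... * rho(a^-1) = [[11, 4], [-3, -1]]  ->  [[113, 40], [-291, -103]]
... * rho(a^-1) = [[11, 4], [-3, -1]]  ->  [[1123, 412], [-2892, -1061]]
... * rho(b) = [[1, 2], [-3, -5]]  ->  [[-113, 186], [291, -479]]
... * rho(b) = [[1, 2], [-3, -5]]  ->  [[-671, -1156], [1728, 2977]]
... * rho(b) = [[1, 2], [-3, -5]]  ->  [[2797, 4438], [-7203, -11429]]
... * rho(a) = [[-1, -4], [3, 11]]  ->  [[10517, 37630], [-27084, -96907]]
... * rho(a) = [[-1, -4], [3, 11]]  ->  [[102373, 371862], [-263637, -957641]]
tr = 102373 + -957641 = -855268

-855268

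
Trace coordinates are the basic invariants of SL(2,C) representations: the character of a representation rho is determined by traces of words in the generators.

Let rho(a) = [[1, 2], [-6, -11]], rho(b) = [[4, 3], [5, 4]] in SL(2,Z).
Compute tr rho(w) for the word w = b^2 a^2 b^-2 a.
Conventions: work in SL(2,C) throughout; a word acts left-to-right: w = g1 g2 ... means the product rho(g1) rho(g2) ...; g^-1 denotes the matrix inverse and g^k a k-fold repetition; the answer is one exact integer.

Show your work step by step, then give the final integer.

rho(b) = [[4, 3], [5, 4]]
... * rho(b) = [[4, 3], [5, 4]]  ->  [[31, 24], [40, 31]]
... * rho(a) = [[1, 2], [-6, -11]]  ->  [[-113, -202], [-146, -261]]
... * rho(a) = [[1, 2], [-6, -11]]  ->  [[1099, 1996], [1420, 2579]]
... * rho(b^-1) = [[4, -3], [-5, 4]]  ->  [[-5584, 4687], [-7215, 6056]]
... * rho(b^-1) = [[4, -3], [-5, 4]]  ->  [[-45771, 35500], [-59140, 45869]]
... * rho(a) = [[1, 2], [-6, -11]]  ->  [[-258771, -482042], [-334354, -622839]]
tr = -258771 + -622839 = -881610

-881610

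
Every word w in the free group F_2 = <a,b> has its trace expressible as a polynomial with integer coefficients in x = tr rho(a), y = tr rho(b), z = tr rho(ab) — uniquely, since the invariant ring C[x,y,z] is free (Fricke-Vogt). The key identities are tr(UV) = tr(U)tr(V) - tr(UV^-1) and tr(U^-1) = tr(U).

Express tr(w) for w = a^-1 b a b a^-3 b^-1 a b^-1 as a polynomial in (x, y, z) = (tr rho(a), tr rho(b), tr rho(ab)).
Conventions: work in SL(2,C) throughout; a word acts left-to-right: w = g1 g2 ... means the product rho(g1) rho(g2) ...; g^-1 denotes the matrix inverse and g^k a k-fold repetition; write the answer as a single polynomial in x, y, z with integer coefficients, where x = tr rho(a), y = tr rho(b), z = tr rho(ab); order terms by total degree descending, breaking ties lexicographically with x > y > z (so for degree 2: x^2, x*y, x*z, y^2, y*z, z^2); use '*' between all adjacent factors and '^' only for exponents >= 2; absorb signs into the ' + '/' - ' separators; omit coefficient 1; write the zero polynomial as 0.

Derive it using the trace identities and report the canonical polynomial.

tr(a^2) = tr(a) tr(a) - tr(1) = x^2 - 2
tr(b a^2) = tr(a) tr(b a) - tr(b) = x*z - y
tr(a^2 b a) = tr(a) tr(b a^2) - tr(b a) = x^2*z - x*y - z
reduce: tr(b a b a) = tr(b a) tr(b a) - tr(1) = z^2 - 2
reduce: tr(b a b) = tr(b) tr(a b) - tr(a) = y*z - x
tr(a^2 b a b) = tr(a) tr(b a b a) - tr(b a b) = x*z^2 - y*z - x
tr(b^-1 a^2 b a) = tr(a^2 b a) tr(b) - tr(a^2 b a b) = x^2*y*z - x*y^2 - x*z^2 + x
tr(a b a^-1 b^-1 a) = tr(b^-1 a^2 b) tr(a) - tr(b^-1 a^2 b a) = -x^2*y*z + x^3 + x*y^2 + x*z^2 - 3*x
tr(a b^-1 a b a) = tr(a b a^2) tr(b) - tr(a b a^2 b) = x^2*y*z - x*y^2 - x*z^2 + x
tr(a b a b a^2) = tr(a) tr(a b a b a) - tr(a b a b) = x^2*z^2 - x*y*z - x^2 - z^2 + 2
tr(b a b a b a) = tr(b a b a) tr(b a) - tr(a b) = z^3 - 3*z
so tr(b a b a b) = tr(b) tr(a b a b) - tr(a b a) = y*z^2 - x*z - y
tr(a b a b a^2 b) = tr(a) tr(b a b a b a) - tr(b a b a b) = x*z^3 - y*z^2 - 2*x*z + y
so tr(a b^-1 a b a b a) = tr(a b a b a^2) tr(b) - tr(a b a b a^2 b) = x^2*y*z^2 - x*y^2*z - x*z^3 - x^2*y + 2*x*z + y
tr(a b a b a b a b) = tr(b a) tr(b a b a b a) - tr(b^-1 a^-1 b^-1 a^-1) = z^4 - 4*z^2 + 2
tr(a b^-1 a b a b a b) = tr(a b a b a b a) tr(b) - tr(a b a b a b a b) = x*y*z^3 - y^2*z^2 - z^4 - 2*x*y*z + y^2 + 4*z^2 - 2
reduce: tr(b^-1 a b^-1 a b a b a) = tr(a b^-1 a b a b a) tr(b) - tr(a b^-1 a b a b a b) = x^2*y^2*z^2 - x*y^3*z - 2*x*y*z^3 - x^2*y^2 + y^2*z^2 + z^4 + 4*x*y*z - 4*z^2 + 2
tr(b a b a^-1 b^-1 a b^-1 a) = tr(b^-1 a b^-1 a b a b) tr(a) - tr(b^-1 a b^-1 a b a b a) = -x^2*y^2*z^2 + x^3*y*z + x*y^3*z + 2*x*y*z^3 - x^2*z^2 - y^2*z^2 - z^4 - 4*x*y*z + x^2 + 4*z^2 - 2
reduce: tr(a^-1 b^-1 a b^-1 a^-1 b a b) = tr(b a b a^-1 b^-1 a b^-1) tr(a) - tr(b a b a^-1 b^-1 a b^-1 a) = x^2*y^2*z^2 - 2*x^3*y*z - x*y^3*z - 2*x*y*z^3 + x^4 + x^2*y^2 + 2*x^2*z^2 + y^2*z^2 + z^4 + 4*x*y*z - 4*x^2 - 4*z^2 + 2
tr(b^2) = tr(b) tr(b) - tr(1) = y^2 - 2
tr(b a^2 b) = tr(a) tr(b^2 a) - tr(b^2) = x*y*z - x^2 - y^2 + 2
tr(a^-1 b a^2 b) = tr(b a^2 b) tr(a) - tr(b a^2 b a) = x^2*y*z - x^3 - x*y^2 - x*z^2 + y*z + 3*x
reduce: tr(a b^-1 a^-1 b a) = tr(a^-1 b a^2) tr(b) - tr(a^-1 b a^2 b) = -x^2*y*z + x^3 + x*y^2 + x*z^2 - 3*x
reduce: tr(b^-1 a b^-1 a^-1 b a b a^-2) = tr(a^-1 b^-1 a b^-1 a^-1 b a b) tr(a) - tr(a^-1 b^-1 a b^-1 a^-1 b a b a) = x^3*y^2*z^2 - 2*x^4*y*z - x^2*y^3*z - 2*x^2*y*z^3 + x^5 + x^3*y^2 + 2*x^3*z^2 + x*y^2*z^2 + x*z^4 + 5*x^2*y*z - 5*x^3 - x*y^2 - 5*x*z^2 + 5*x
so tr(a^-1 b a b a^-3 b^-1 a b^-1) = tr(b^-1 a b^-1 a^-1 b a b a^-2) tr(a) - tr(b^-1 a b^-1 a^-1 b a b a^-1) = x^4*y^2*z^2 - 2*x^5*y*z - x^3*y^3*z - 2*x^3*y*z^3 + x^6 + x^4*y^2 + 2*x^4*z^2 + x^2*z^4 + 7*x^3*y*z + x*y^3*z + 2*x*y*z^3 - 6*x^4 - 2*x^2*y^2 - 7*x^2*z^2 - y^2*z^2 - z^4 - 4*x*y*z + 9*x^2 + 4*z^2 - 2

x^4*y^2*z^2 - 2*x^5*y*z - x^3*y^3*z - 2*x^3*y*z^3 + x^6 + x^4*y^2 + 2*x^4*z^2 + x^2*z^4 + 7*x^3*y*z + x*y^3*z + 2*x*y*z^3 - 6*x^4 - 2*x^2*y^2 - 7*x^2*z^2 - y^2*z^2 - z^4 - 4*x*y*z + 9*x^2 + 4*z^2 - 2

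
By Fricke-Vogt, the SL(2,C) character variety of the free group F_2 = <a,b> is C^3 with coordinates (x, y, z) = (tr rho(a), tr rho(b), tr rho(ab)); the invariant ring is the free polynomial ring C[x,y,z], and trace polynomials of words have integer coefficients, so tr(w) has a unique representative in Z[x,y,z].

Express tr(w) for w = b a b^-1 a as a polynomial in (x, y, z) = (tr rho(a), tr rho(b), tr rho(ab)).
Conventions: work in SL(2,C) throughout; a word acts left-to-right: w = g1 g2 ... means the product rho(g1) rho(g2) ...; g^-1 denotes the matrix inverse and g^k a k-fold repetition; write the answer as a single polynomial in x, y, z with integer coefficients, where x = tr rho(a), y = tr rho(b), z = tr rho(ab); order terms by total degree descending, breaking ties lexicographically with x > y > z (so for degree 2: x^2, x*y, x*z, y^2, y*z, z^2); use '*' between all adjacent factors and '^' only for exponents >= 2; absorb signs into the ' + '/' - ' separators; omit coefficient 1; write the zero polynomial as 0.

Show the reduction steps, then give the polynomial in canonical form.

x*y*z - y^2 - z^2 + 2

so tr(a b a) = tr(a) tr(b a) - tr(b)  (reduce the a square) = x*z - y
reduce: tr(a b a b) = tr(a b) tr(a b) - tr(1)  (split on a) = z^2 - 2
tr(b a b^-1 a) = tr(a b a) tr(b) - tr(a b a b)  (eliminate b^-1) = x*y*z - y^2 - z^2 + 2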